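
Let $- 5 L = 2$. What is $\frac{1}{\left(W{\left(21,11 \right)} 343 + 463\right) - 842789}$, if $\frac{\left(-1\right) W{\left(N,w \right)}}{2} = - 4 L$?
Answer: $- \frac{5}{4217118} \approx -1.1856 \cdot 10^{-6}$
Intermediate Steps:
$L = - \frac{2}{5}$ ($L = \left(- \frac{1}{5}\right) 2 = - \frac{2}{5} \approx -0.4$)
$W{\left(N,w \right)} = - \frac{16}{5}$ ($W{\left(N,w \right)} = - 2 \left(\left(-4\right) \left(- \frac{2}{5}\right)\right) = \left(-2\right) \frac{8}{5} = - \frac{16}{5}$)
$\frac{1}{\left(W{\left(21,11 \right)} 343 + 463\right) - 842789} = \frac{1}{\left(\left(- \frac{16}{5}\right) 343 + 463\right) - 842789} = \frac{1}{\left(- \frac{5488}{5} + 463\right) - 842789} = \frac{1}{- \frac{3173}{5} - 842789} = \frac{1}{- \frac{4217118}{5}} = - \frac{5}{4217118}$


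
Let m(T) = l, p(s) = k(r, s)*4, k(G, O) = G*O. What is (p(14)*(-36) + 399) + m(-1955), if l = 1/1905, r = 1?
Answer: -3080384/1905 ≈ -1617.0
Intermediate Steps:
l = 1/1905 ≈ 0.00052493
p(s) = 4*s (p(s) = (1*s)*4 = s*4 = 4*s)
m(T) = 1/1905
(p(14)*(-36) + 399) + m(-1955) = ((4*14)*(-36) + 399) + 1/1905 = (56*(-36) + 399) + 1/1905 = (-2016 + 399) + 1/1905 = -1617 + 1/1905 = -3080384/1905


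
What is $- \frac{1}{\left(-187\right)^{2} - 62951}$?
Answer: $\frac{1}{27982} \approx 3.5737 \cdot 10^{-5}$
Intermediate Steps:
$- \frac{1}{\left(-187\right)^{2} - 62951} = - \frac{1}{34969 - 62951} = - \frac{1}{-27982} = \left(-1\right) \left(- \frac{1}{27982}\right) = \frac{1}{27982}$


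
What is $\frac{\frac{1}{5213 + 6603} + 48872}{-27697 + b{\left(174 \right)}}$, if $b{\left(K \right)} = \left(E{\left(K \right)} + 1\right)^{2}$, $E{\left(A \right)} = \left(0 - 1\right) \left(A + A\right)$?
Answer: $\frac{577471553}{1095484992} \approx 0.52714$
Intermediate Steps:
$E{\left(A \right)} = - 2 A$
$b{\left(K \right)} = \left(1 - 2 K\right)^{2}$ ($b{\left(K \right)} = \left(- 2 K + 1\right)^{2} = \left(1 - 2 K\right)^{2}$)
$\frac{\frac{1}{5213 + 6603} + 48872}{-27697 + b{\left(174 \right)}} = \frac{\frac{1}{5213 + 6603} + 48872}{-27697 + \left(-1 + 2 \cdot 174\right)^{2}} = \frac{\frac{1}{11816} + 48872}{-27697 + \left(-1 + 348\right)^{2}} = \frac{\frac{1}{11816} + 48872}{-27697 + 347^{2}} = \frac{577471553}{11816 \left(-27697 + 120409\right)} = \frac{577471553}{11816 \cdot 92712} = \frac{577471553}{11816} \cdot \frac{1}{92712} = \frac{577471553}{1095484992}$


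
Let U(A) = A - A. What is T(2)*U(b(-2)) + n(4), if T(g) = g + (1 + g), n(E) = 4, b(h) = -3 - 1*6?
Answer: 4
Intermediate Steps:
b(h) = -9 (b(h) = -3 - 6 = -9)
U(A) = 0
T(g) = 1 + 2*g
T(2)*U(b(-2)) + n(4) = (1 + 2*2)*0 + 4 = (1 + 4)*0 + 4 = 5*0 + 4 = 0 + 4 = 4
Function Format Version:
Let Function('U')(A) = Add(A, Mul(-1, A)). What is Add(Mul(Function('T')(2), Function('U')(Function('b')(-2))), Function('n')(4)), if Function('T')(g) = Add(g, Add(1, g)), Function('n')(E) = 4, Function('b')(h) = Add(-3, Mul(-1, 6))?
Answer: 4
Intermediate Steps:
Function('b')(h) = -9 (Function('b')(h) = Add(-3, -6) = -9)
Function('U')(A) = 0
Function('T')(g) = Add(1, Mul(2, g))
Add(Mul(Function('T')(2), Function('U')(Function('b')(-2))), Function('n')(4)) = Add(Mul(Add(1, Mul(2, 2)), 0), 4) = Add(Mul(Add(1, 4), 0), 4) = Add(Mul(5, 0), 4) = Add(0, 4) = 4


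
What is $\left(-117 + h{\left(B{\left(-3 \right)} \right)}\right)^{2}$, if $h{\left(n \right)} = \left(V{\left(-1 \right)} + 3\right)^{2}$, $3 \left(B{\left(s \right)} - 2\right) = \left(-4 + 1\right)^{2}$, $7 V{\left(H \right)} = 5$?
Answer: $\frac{25573249}{2401} \approx 10651.0$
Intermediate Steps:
$V{\left(H \right)} = \frac{5}{7}$ ($V{\left(H \right)} = \frac{1}{7} \cdot 5 = \frac{5}{7}$)
$B{\left(s \right)} = 5$ ($B{\left(s \right)} = 2 + \frac{\left(-4 + 1\right)^{2}}{3} = 2 + \frac{\left(-3\right)^{2}}{3} = 2 + \frac{1}{3} \cdot 9 = 2 + 3 = 5$)
$h{\left(n \right)} = \frac{676}{49}$ ($h{\left(n \right)} = \left(\frac{5}{7} + 3\right)^{2} = \left(\frac{26}{7}\right)^{2} = \frac{676}{49}$)
$\left(-117 + h{\left(B{\left(-3 \right)} \right)}\right)^{2} = \left(-117 + \frac{676}{49}\right)^{2} = \left(- \frac{5057}{49}\right)^{2} = \frac{25573249}{2401}$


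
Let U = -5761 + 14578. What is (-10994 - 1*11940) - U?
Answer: -31751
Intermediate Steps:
U = 8817
(-10994 - 1*11940) - U = (-10994 - 1*11940) - 1*8817 = (-10994 - 11940) - 8817 = -22934 - 8817 = -31751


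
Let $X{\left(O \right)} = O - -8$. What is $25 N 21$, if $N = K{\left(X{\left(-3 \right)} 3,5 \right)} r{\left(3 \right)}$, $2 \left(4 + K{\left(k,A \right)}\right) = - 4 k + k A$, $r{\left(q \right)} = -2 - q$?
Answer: $- \frac{18375}{2} \approx -9187.5$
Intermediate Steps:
$X{\left(O \right)} = 8 + O$ ($X{\left(O \right)} = O + 8 = 8 + O$)
$K{\left(k,A \right)} = -4 - 2 k + \frac{A k}{2}$ ($K{\left(k,A \right)} = -4 + \frac{- 4 k + k A}{2} = -4 + \frac{- 4 k + A k}{2} = -4 + \left(- 2 k + \frac{A k}{2}\right) = -4 - 2 k + \frac{A k}{2}$)
$N = - \frac{35}{2}$ ($N = \left(-4 - 2 \left(8 - 3\right) 3 + \frac{1}{2} \cdot 5 \left(8 - 3\right) 3\right) \left(-2 - 3\right) = \left(-4 - 2 \cdot 5 \cdot 3 + \frac{1}{2} \cdot 5 \cdot 5 \cdot 3\right) \left(-2 - 3\right) = \left(-4 - 30 + \frac{1}{2} \cdot 5 \cdot 15\right) \left(-5\right) = \left(-4 - 30 + \frac{75}{2}\right) \left(-5\right) = \frac{7}{2} \left(-5\right) = - \frac{35}{2} \approx -17.5$)
$25 N 21 = 25 \left(- \frac{35}{2}\right) 21 = \left(- \frac{875}{2}\right) 21 = - \frac{18375}{2}$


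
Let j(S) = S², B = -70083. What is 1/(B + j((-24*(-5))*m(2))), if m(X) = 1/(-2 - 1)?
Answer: -1/68483 ≈ -1.4602e-5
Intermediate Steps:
m(X) = -⅓ (m(X) = 1/(-3) = -⅓)
1/(B + j((-24*(-5))*m(2))) = 1/(-70083 + (-24*(-5)*(-⅓))²) = 1/(-70083 + (-6*(-20)*(-⅓))²) = 1/(-70083 + (120*(-⅓))²) = 1/(-70083 + (-40)²) = 1/(-70083 + 1600) = 1/(-68483) = -1/68483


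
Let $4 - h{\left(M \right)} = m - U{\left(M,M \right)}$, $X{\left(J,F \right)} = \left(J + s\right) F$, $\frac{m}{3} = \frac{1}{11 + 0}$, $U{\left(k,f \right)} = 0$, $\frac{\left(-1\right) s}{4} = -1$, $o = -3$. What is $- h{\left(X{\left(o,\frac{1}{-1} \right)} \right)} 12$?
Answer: $- \frac{492}{11} \approx -44.727$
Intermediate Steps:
$s = 4$ ($s = \left(-4\right) \left(-1\right) = 4$)
$m = \frac{3}{11}$ ($m = \frac{3}{11 + 0} = \frac{3}{11} \approx 0.27273$)
$X{\left(J,F \right)} = F \left(4 + J\right)$ ($X{\left(J,F \right)} = \left(J + 4\right) F = \left(4 + J\right) F = F \left(4 + J\right)$)
$h{\left(M \right)} = \frac{41}{11}$ ($h{\left(M \right)} = 4 - \left(\frac{3}{11} - 0\right) = 4 - \left(\frac{3}{11} + 0\right) = 4 - \frac{3}{11} = \frac{41}{11}$)
$- h{\left(X{\left(o,\frac{1}{-1} \right)} \right)} 12 = - \frac{41 \cdot 12}{11} = \left(-1\right) \frac{492}{11} = - \frac{492}{11}$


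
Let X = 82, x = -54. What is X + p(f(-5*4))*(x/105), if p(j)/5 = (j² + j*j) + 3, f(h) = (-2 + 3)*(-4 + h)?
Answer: -2888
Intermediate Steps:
f(h) = -4 + h (f(h) = 1*(-4 + h) = -4 + h)
p(j) = 15 + 10*j² (p(j) = 5*((j² + j*j) + 3) = 5*((j² + j²) + 3) = 5*(2*j² + 3) = 5*(3 + 2*j²) = 15 + 10*j²)
X + p(f(-5*4))*(x/105) = 82 + (15 + 10*(-4 - 5*4)²)*(-54/105) = 82 + (15 + 10*(-4 - 20)²)*(-54*1/105) = 82 + (15 + 10*(-24)²)*(-18/35) = 82 + (15 + 10*576)*(-18/35) = 82 + (15 + 5760)*(-18/35) = 82 + 5775*(-18/35) = 82 - 2970 = -2888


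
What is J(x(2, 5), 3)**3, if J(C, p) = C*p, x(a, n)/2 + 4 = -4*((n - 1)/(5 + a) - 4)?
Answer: 67917312/343 ≈ 1.9801e+5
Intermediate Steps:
x(a, n) = 24 - 8*(-1 + n)/(5 + a) (x(a, n) = -8 + 2*(-4*((n - 1)/(5 + a) - 4)) = -8 + 2*(-4*((-1 + n)/(5 + a) - 4)) = -8 + 2*(-4*(-4 + (-1 + n)/(5 + a))) = -8 + 2*(16 - 4*(-1 + n)/(5 + a)) = -8 + (32 - 8*(-1 + n)/(5 + a)) = 24 - 8*(-1 + n)/(5 + a))
J(x(2, 5), 3)**3 = ((8*(16 - 1*5 + 3*2)/(5 + 2))*3)**3 = ((8*(16 - 5 + 6)/7)*3)**3 = ((8*(1/7)*17)*3)**3 = ((136/7)*3)**3 = (408/7)**3 = 67917312/343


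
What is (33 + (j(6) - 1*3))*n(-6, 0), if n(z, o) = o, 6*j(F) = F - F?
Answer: 0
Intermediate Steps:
j(F) = 0 (j(F) = (F - F)/6 = (1/6)*0 = 0)
(33 + (j(6) - 1*3))*n(-6, 0) = (33 + (0 - 1*3))*0 = (33 + (0 - 3))*0 = (33 - 3)*0 = 30*0 = 0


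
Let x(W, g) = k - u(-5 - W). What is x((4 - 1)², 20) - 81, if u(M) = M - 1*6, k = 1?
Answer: -60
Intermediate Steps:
u(M) = -6 + M (u(M) = M - 6 = -6 + M)
x(W, g) = 12 + W (x(W, g) = 1 - (-6 + (-5 - W)) = 1 - (-11 - W) = 1 + (11 + W) = 12 + W)
x((4 - 1)², 20) - 81 = (12 + (4 - 1)²) - 81 = (12 + 3²) - 81 = (12 + 9) - 81 = 21 - 81 = -60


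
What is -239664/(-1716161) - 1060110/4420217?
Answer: -759952550622/7585804026937 ≈ -0.10018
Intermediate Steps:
-239664/(-1716161) - 1060110/4420217 = -239664*(-1/1716161) - 1060110*1/4420217 = 239664/1716161 - 1060110/4420217 = -759952550622/7585804026937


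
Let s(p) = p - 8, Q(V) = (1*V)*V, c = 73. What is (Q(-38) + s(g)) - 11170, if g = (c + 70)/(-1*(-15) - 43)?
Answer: -272695/28 ≈ -9739.1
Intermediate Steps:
Q(V) = V² (Q(V) = V*V = V²)
g = -143/28 (g = (73 + 70)/(-1*(-15) - 43) = 143/(15 - 43) = 143/(-28) = 143*(-1/28) = -143/28 ≈ -5.1071)
s(p) = -8 + p
(Q(-38) + s(g)) - 11170 = ((-38)² + (-8 - 143/28)) - 11170 = (1444 - 367/28) - 11170 = 40065/28 - 11170 = -272695/28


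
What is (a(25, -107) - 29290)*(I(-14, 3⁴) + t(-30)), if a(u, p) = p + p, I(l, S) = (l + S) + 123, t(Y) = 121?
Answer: -9175744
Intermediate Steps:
I(l, S) = 123 + S + l (I(l, S) = (S + l) + 123 = 123 + S + l)
a(u, p) = 2*p
(a(25, -107) - 29290)*(I(-14, 3⁴) + t(-30)) = (2*(-107) - 29290)*((123 + 3⁴ - 14) + 121) = (-214 - 29290)*((123 + 81 - 14) + 121) = -29504*(190 + 121) = -29504*311 = -9175744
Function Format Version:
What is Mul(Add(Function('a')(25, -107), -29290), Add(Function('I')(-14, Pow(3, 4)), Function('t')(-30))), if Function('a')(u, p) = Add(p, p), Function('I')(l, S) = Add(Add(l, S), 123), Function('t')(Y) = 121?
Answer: -9175744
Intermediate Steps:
Function('I')(l, S) = Add(123, S, l) (Function('I')(l, S) = Add(Add(S, l), 123) = Add(123, S, l))
Function('a')(u, p) = Mul(2, p)
Mul(Add(Function('a')(25, -107), -29290), Add(Function('I')(-14, Pow(3, 4)), Function('t')(-30))) = Mul(Add(Mul(2, -107), -29290), Add(Add(123, Pow(3, 4), -14), 121)) = Mul(Add(-214, -29290), Add(Add(123, 81, -14), 121)) = Mul(-29504, Add(190, 121)) = Mul(-29504, 311) = -9175744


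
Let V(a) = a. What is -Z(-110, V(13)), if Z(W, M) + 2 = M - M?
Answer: 2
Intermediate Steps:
Z(W, M) = -2 (Z(W, M) = -2 + (M - M) = -2 + 0 = -2)
-Z(-110, V(13)) = -1*(-2) = 2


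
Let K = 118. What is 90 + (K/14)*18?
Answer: 1692/7 ≈ 241.71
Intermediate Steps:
90 + (K/14)*18 = 90 + (118/14)*18 = 90 + (118*(1/14))*18 = 90 + (59/7)*18 = 90 + 1062/7 = 1692/7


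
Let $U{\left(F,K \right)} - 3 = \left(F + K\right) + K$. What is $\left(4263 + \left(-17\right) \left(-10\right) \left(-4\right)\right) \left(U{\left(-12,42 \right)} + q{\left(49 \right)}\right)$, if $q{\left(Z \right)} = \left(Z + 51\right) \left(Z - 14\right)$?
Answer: $12809225$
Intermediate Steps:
$q{\left(Z \right)} = \left(-14 + Z\right) \left(51 + Z\right)$ ($q{\left(Z \right)} = \left(51 + Z\right) \left(-14 + Z\right) = \left(-14 + Z\right) \left(51 + Z\right)$)
$U{\left(F,K \right)} = 3 + F + 2 K$ ($U{\left(F,K \right)} = 3 + \left(\left(F + K\right) + K\right) = 3 + \left(F + 2 K\right) = 3 + F + 2 K$)
$\left(4263 + \left(-17\right) \left(-10\right) \left(-4\right)\right) \left(U{\left(-12,42 \right)} + q{\left(49 \right)}\right) = \left(4263 + \left(-17\right) \left(-10\right) \left(-4\right)\right) \left(\left(3 - 12 + 2 \cdot 42\right) + \left(-714 + 49^{2} + 37 \cdot 49\right)\right) = \left(4263 + 170 \left(-4\right)\right) \left(\left(3 - 12 + 84\right) + \left(-714 + 2401 + 1813\right)\right) = \left(4263 - 680\right) \left(75 + 3500\right) = 3583 \cdot 3575 = 12809225$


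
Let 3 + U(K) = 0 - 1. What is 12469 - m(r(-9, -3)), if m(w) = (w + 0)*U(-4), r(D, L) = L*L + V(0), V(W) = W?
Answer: 12505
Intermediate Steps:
U(K) = -4 (U(K) = -3 + (0 - 1) = -3 - 1 = -4)
r(D, L) = L**2 (r(D, L) = L*L + 0 = L**2 + 0 = L**2)
m(w) = -4*w (m(w) = (w + 0)*(-4) = w*(-4) = -4*w)
12469 - m(r(-9, -3)) = 12469 - (-4)*(-3)**2 = 12469 - (-4)*9 = 12469 - 1*(-36) = 12469 + 36 = 12505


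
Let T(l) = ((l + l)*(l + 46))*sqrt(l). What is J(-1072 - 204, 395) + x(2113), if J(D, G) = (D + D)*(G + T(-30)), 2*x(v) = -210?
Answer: -1008145 + 2449920*I*sqrt(30) ≈ -1.0081e+6 + 1.3419e+7*I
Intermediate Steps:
x(v) = -105 (x(v) = (1/2)*(-210) = -105)
T(l) = 2*l**(3/2)*(46 + l) (T(l) = ((2*l)*(46 + l))*sqrt(l) = (2*l*(46 + l))*sqrt(l) = 2*l**(3/2)*(46 + l))
J(D, G) = 2*D*(G - 960*I*sqrt(30)) (J(D, G) = (D + D)*(G + 2*(-30)**(3/2)*(46 - 30)) = (2*D)*(G + 2*(-30*I*sqrt(30))*16) = (2*D)*(G - 960*I*sqrt(30)) = 2*D*(G - 960*I*sqrt(30)))
J(-1072 - 204, 395) + x(2113) = 2*(-1072 - 204)*(395 - 960*I*sqrt(30)) - 105 = 2*(-1276)*(395 - 960*I*sqrt(30)) - 105 = (-1008040 + 2449920*I*sqrt(30)) - 105 = -1008145 + 2449920*I*sqrt(30)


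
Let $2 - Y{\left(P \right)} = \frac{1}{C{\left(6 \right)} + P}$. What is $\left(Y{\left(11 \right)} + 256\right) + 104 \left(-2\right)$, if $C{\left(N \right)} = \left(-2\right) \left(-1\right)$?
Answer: $\frac{649}{13} \approx 49.923$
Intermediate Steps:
$C{\left(N \right)} = 2$
$Y{\left(P \right)} = 2 - \frac{1}{2 + P}$
$\left(Y{\left(11 \right)} + 256\right) + 104 \left(-2\right) = \left(\frac{3 + 2 \cdot 11}{2 + 11} + 256\right) + 104 \left(-2\right) = \left(\frac{3 + 22}{13} + 256\right) - 208 = \left(\frac{1}{13} \cdot 25 + 256\right) - 208 = \left(\frac{25}{13} + 256\right) - 208 = \frac{3353}{13} - 208 = \frac{649}{13}$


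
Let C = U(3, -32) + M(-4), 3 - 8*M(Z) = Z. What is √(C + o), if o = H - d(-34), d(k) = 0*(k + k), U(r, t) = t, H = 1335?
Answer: 3*√2318/4 ≈ 36.109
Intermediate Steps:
M(Z) = 3/8 - Z/8
d(k) = 0 (d(k) = 0*(2*k) = 0)
C = -249/8 (C = -32 + (3/8 - ⅛*(-4)) = -32 + (3/8 + ½) = -32 + 7/8 = -249/8 ≈ -31.125)
o = 1335 (o = 1335 - 1*0 = 1335 + 0 = 1335)
√(C + o) = √(-249/8 + 1335) = √(10431/8) = 3*√2318/4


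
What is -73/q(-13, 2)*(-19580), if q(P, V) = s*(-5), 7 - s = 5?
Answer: -142934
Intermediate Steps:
s = 2 (s = 7 - 1*5 = 7 - 5 = 2)
q(P, V) = -10 (q(P, V) = 2*(-5) = -10)
-73/q(-13, 2)*(-19580) = -73/(-10)*(-19580) = -73*(-⅒)*(-19580) = (73/10)*(-19580) = -142934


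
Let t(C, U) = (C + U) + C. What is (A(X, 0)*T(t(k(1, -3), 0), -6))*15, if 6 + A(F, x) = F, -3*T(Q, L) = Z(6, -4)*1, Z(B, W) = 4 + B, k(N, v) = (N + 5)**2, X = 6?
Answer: 0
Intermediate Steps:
k(N, v) = (5 + N)**2
t(C, U) = U + 2*C
T(Q, L) = -10/3 (T(Q, L) = -(4 + 6)/3 = -10/3)
A(F, x) = -6 + F
(A(X, 0)*T(t(k(1, -3), 0), -6))*15 = ((-6 + 6)*(-10/3))*15 = (0*(-10/3))*15 = 0*15 = 0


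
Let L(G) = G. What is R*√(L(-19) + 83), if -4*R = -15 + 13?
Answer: 4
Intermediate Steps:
R = ½ (R = -(-15 + 13)/4 = -¼*(-2) = ½ ≈ 0.50000)
R*√(L(-19) + 83) = √(-19 + 83)/2 = √64/2 = (½)*8 = 4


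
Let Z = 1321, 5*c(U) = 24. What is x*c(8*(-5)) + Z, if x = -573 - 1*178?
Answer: -11419/5 ≈ -2283.8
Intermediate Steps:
x = -751 (x = -573 - 178 = -751)
c(U) = 24/5 (c(U) = (1/5)*24 = 24/5)
x*c(8*(-5)) + Z = -751*24/5 + 1321 = -18024/5 + 1321 = -11419/5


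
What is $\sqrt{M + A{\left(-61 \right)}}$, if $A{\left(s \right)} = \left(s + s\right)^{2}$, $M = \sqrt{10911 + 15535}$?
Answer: $\sqrt{14884 + \sqrt{26446}} \approx 122.66$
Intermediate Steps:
$M = \sqrt{26446} \approx 162.62$
$A{\left(s \right)} = 4 s^{2}$ ($A{\left(s \right)} = \left(2 s\right)^{2} = 4 s^{2}$)
$\sqrt{M + A{\left(-61 \right)}} = \sqrt{\sqrt{26446} + 4 \left(-61\right)^{2}} = \sqrt{\sqrt{26446} + 4 \cdot 3721} = \sqrt{\sqrt{26446} + 14884} = \sqrt{14884 + \sqrt{26446}}$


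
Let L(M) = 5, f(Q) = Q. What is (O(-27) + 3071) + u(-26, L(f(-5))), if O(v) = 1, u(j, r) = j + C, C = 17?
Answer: 3063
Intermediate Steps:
u(j, r) = 17 + j (u(j, r) = j + 17 = 17 + j)
(O(-27) + 3071) + u(-26, L(f(-5))) = (1 + 3071) + (17 - 26) = 3072 - 9 = 3063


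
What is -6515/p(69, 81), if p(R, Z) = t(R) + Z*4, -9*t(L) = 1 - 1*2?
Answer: -58635/2917 ≈ -20.101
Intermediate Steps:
t(L) = ⅑ (t(L) = -(1 - 1*2)/9 = -(1 - 2)/9 = -⅑*(-1) = ⅑)
p(R, Z) = ⅑ + 4*Z (p(R, Z) = ⅑ + Z*4 = ⅑ + 4*Z)
-6515/p(69, 81) = -6515/(⅑ + 4*81) = -6515/(⅑ + 324) = -6515/2917/9 = -6515*9/2917 = -58635/2917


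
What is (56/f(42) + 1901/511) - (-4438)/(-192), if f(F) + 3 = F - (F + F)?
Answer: -15186907/735840 ≈ -20.639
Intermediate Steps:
f(F) = -3 - F (f(F) = -3 + (F - (F + F)) = -3 + (F - 2*F) = -3 - F)
(56/f(42) + 1901/511) - (-4438)/(-192) = (56/(-3 - 1*42) + 1901/511) - (-4438)/(-192) = (56/(-3 - 42) + 1901*(1/511)) - (-4438)*(-1)/192 = (56/(-45) + 1901/511) - 1*2219/96 = (56*(-1/45) + 1901/511) - 2219/96 = (-56/45 + 1901/511) - 2219/96 = 56929/22995 - 2219/96 = -15186907/735840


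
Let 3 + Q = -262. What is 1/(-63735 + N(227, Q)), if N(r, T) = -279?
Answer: -1/64014 ≈ -1.5622e-5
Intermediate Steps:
Q = -265 (Q = -3 - 262 = -265)
1/(-63735 + N(227, Q)) = 1/(-63735 - 279) = 1/(-64014) = -1/64014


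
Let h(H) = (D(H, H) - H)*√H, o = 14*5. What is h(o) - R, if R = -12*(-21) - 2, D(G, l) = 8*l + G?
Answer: -250 + 560*√70 ≈ 4435.3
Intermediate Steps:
D(G, l) = G + 8*l
R = 250 (R = 252 - 2 = 250)
o = 70
h(H) = 8*H^(3/2) (h(H) = ((H + 8*H) - H)*√H = (9*H - H)*√H = (8*H)*√H = 8*H^(3/2))
h(o) - R = 8*70^(3/2) - 1*250 = 8*(70*√70) - 250 = 560*√70 - 250 = -250 + 560*√70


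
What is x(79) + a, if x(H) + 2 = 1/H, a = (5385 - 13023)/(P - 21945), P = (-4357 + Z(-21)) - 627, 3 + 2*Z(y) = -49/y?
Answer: -286145/167954 ≈ -1.7037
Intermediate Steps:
Z(y) = -3/2 - 49/(2*y) (Z(y) = -3/2 + (-49/y)/2 = -3/2 - 49/(2*y))
P = -14953/3 (P = (-4357 + (½)*(-49 - 3*(-21))/(-21)) - 627 = (-4357 + (½)*(-1/21)*(-49 + 63)) - 627 = (-4357 + (½)*(-1/21)*14) - 627 = (-4357 - ⅓) - 627 = -13072/3 - 627 = -14953/3 ≈ -4984.3)
a = 603/2126 (a = (5385 - 13023)/(-14953/3 - 21945) = -7638/(-80788/3) = -7638*(-3/80788) = 603/2126 ≈ 0.28363)
x(H) = -2 + 1/H
x(79) + a = (-2 + 1/79) + 603/2126 = -157/79 + 603/2126 = -286145/167954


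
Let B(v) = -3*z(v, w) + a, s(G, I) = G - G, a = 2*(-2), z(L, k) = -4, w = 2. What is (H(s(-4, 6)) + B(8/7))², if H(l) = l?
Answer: 64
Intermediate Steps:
a = -4
s(G, I) = 0
B(v) = 8 (B(v) = -3*(-4) - 4 = 12 - 4 = 8)
(H(s(-4, 6)) + B(8/7))² = (0 + 8)² = 8² = 64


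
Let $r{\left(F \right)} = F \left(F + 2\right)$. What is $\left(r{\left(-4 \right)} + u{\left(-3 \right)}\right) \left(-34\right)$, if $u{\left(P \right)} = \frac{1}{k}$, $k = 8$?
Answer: $- \frac{1105}{4} \approx -276.25$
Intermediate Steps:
$r{\left(F \right)} = F \left(2 + F\right)$
$u{\left(P \right)} = \frac{1}{8}$
$\left(r{\left(-4 \right)} + u{\left(-3 \right)}\right) \left(-34\right) = \left(- 4 \left(2 - 4\right) + \frac{1}{8}\right) \left(-34\right) = \left(\left(-4\right) \left(-2\right) + \frac{1}{8}\right) \left(-34\right) = \left(8 + \frac{1}{8}\right) \left(-34\right) = \frac{65}{8} \left(-34\right) = - \frac{1105}{4}$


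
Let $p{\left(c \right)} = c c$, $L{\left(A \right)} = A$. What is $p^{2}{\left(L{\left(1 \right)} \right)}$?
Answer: $1$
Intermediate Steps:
$p{\left(c \right)} = c^{2}$
$p^{2}{\left(L{\left(1 \right)} \right)} = \left(1^{2}\right)^{2} = 1^{2} = 1$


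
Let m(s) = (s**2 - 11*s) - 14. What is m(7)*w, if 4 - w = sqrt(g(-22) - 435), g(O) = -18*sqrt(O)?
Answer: -168 + 42*sqrt(-435 - 18*I*sqrt(22)) ≈ -83.386 - 880.06*I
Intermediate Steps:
m(s) = -14 + s**2 - 11*s
w = 4 - sqrt(-435 - 18*I*sqrt(22)) (w = 4 - sqrt(-18*I*sqrt(22) - 435) = 4 - sqrt(-435 - 18*I*sqrt(22)) ≈ 1.9854 + 20.954*I)
m(7)*w = (-14 + 7**2 - 11*7)*(4 - sqrt(-435 - 18*I*sqrt(22))) = (-14 + 49 - 77)*(4 - sqrt(-435 - 18*I*sqrt(22))) = -42*(4 - sqrt(-435 - 18*I*sqrt(22))) = -168 + 42*sqrt(-435 - 18*I*sqrt(22))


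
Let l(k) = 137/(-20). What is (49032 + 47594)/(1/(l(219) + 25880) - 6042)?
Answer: -25000189919/1563255713 ≈ -15.992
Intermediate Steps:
l(k) = -137/20 (l(k) = 137*(-1/20) = -137/20)
(49032 + 47594)/(1/(l(219) + 25880) - 6042) = (49032 + 47594)/(1/(-137/20 + 25880) - 6042) = 96626/(1/(517463/20) - 6042) = 96626/(20/517463 - 6042) = 96626/(-3126511426/517463) = 96626*(-517463/3126511426) = -25000189919/1563255713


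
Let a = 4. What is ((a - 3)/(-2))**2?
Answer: 1/4 ≈ 0.25000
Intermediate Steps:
((a - 3)/(-2))**2 = ((4 - 3)/(-2))**2 = (1*(-1/2))**2 = (-1/2)**2 = 1/4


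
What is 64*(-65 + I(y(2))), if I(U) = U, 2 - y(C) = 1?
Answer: -4096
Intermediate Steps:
y(C) = 1 (y(C) = 2 - 1*1 = 2 - 1 = 1)
64*(-65 + I(y(2))) = 64*(-65 + 1) = 64*(-64) = -4096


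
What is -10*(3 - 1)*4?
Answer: -80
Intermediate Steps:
-10*(3 - 1)*4 = -20*4 = -10*8 = -80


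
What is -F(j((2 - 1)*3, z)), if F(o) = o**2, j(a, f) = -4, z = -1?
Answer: -16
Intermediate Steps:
-F(j((2 - 1)*3, z)) = -1*(-4)**2 = -1*16 = -16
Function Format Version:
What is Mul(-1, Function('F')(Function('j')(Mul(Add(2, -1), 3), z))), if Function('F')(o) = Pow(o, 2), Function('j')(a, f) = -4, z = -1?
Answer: -16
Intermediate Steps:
Mul(-1, Function('F')(Function('j')(Mul(Add(2, -1), 3), z))) = Mul(-1, Pow(-4, 2)) = Mul(-1, 16) = -16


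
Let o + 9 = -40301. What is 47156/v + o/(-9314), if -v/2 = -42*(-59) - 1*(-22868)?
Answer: 200522942/59018161 ≈ 3.3976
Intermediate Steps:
o = -40310 (o = -9 - 40301 = -40310)
v = -50692 (v = -2*(-42*(-59) - 1*(-22868)) = -2*(2478 + 22868) = -2*25346 = -50692)
47156/v + o/(-9314) = 47156/(-50692) - 40310/(-9314) = 47156*(-1/50692) - 40310*(-1/9314) = -11789/12673 + 20155/4657 = 200522942/59018161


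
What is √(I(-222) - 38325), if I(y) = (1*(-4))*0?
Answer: 5*I*√1533 ≈ 195.77*I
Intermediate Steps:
I(y) = 0 (I(y) = -4*0 = 0)
√(I(-222) - 38325) = √(0 - 38325) = √(-38325) = 5*I*√1533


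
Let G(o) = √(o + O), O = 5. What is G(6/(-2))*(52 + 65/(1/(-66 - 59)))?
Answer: -8073*√2 ≈ -11417.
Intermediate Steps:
G(o) = √(5 + o) (G(o) = √(o + 5) = √(5 + o))
G(6/(-2))*(52 + 65/(1/(-66 - 59))) = √(5 + 6/(-2))*(52 + 65/(1/(-66 - 59))) = √(5 + 6*(-½))*(52 + 65/(1/(-125))) = √(5 - 3)*(52 + 65/(-1/125)) = √2*(52 + 65*(-125)) = √2*(52 - 8125) = √2*(-8073) = -8073*√2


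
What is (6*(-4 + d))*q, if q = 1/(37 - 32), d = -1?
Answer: -6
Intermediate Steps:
q = ⅕ (q = 1/5 = ⅕ ≈ 0.20000)
(6*(-4 + d))*q = (6*(-4 - 1))*(⅕) = (6*(-5))*(⅕) = -30*⅕ = -6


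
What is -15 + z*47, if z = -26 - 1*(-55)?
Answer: 1348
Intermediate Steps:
z = 29 (z = -26 + 55 = 29)
-15 + z*47 = -15 + 29*47 = -15 + 1363 = 1348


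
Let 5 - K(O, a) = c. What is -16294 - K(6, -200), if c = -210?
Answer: -16509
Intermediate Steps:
K(O, a) = 215 (K(O, a) = 5 - 1*(-210) = 5 + 210 = 215)
-16294 - K(6, -200) = -16294 - 1*215 = -16294 - 215 = -16509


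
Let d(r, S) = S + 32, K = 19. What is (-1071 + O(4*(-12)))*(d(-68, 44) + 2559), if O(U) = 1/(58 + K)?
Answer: -217297910/77 ≈ -2.8221e+6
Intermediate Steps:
d(r, S) = 32 + S
O(U) = 1/77 (O(U) = 1/(58 + 19) = 1/77)
(-1071 + O(4*(-12)))*(d(-68, 44) + 2559) = (-1071 + 1/77)*((32 + 44) + 2559) = -82466*(76 + 2559)/77 = -82466/77*2635 = -217297910/77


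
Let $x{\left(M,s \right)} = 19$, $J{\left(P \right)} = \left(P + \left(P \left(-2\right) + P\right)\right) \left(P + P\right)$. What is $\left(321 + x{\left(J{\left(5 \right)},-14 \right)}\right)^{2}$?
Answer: $115600$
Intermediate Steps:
$J{\left(P \right)} = 0$ ($J{\left(P \right)} = \left(P + \left(- 2 P + P\right)\right) 2 P = \left(P - P\right) 2 P = 0 \cdot 2 P = 0$)
$\left(321 + x{\left(J{\left(5 \right)},-14 \right)}\right)^{2} = \left(321 + 19\right)^{2} = 340^{2} = 115600$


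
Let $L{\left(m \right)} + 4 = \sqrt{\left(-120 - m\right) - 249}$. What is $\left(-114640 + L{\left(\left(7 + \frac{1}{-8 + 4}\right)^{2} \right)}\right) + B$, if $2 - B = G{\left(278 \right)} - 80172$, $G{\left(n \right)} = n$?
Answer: $-34748 + \frac{3 i \sqrt{737}}{4} \approx -34748.0 + 20.361 i$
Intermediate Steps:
$L{\left(m \right)} = -4 + \sqrt{-369 - m}$ ($L{\left(m \right)} = -4 + \sqrt{\left(-120 - m\right) - 249} = -4 + \sqrt{-369 - m}$)
$B = 79896$ ($B = 2 - \left(278 - 80172\right) = 2 - -79894 = 2 + 79894 = 79896$)
$\left(-114640 + L{\left(\left(7 + \frac{1}{-8 + 4}\right)^{2} \right)}\right) + B = \left(-114640 - \left(4 - \sqrt{-369 - \left(7 + \frac{1}{-8 + 4}\right)^{2}}\right)\right) + 79896 = \left(-114640 - \left(4 - \sqrt{-369 - \left(7 + \frac{1}{-4}\right)^{2}}\right)\right) + 79896 = \left(-114640 - \left(4 - \sqrt{-369 - \left(7 - \frac{1}{4}\right)^{2}}\right)\right) + 79896 = \left(-114640 - \left(4 - \sqrt{-369 - \left(\frac{27}{4}\right)^{2}}\right)\right) + 79896 = \left(-114640 - \left(4 - \sqrt{-369 - \frac{729}{16}}\right)\right) + 79896 = \left(-114640 - \left(4 - \sqrt{- \frac{6633}{16}}\right)\right) + 79896 = \left(-114640 - \left(4 - \frac{3 i \sqrt{737}}{4}\right)\right) + 79896 = \left(-114644 + \frac{3 i \sqrt{737}}{4}\right) + 79896 = -34748 + \frac{3 i \sqrt{737}}{4}$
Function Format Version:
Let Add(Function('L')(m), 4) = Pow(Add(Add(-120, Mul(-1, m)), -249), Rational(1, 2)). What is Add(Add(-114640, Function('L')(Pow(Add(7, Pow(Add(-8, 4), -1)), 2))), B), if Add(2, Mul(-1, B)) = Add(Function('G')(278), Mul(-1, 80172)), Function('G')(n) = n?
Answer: Add(-34748, Mul(Rational(3, 4), I, Pow(737, Rational(1, 2)))) ≈ Add(-34748., Mul(20.361, I))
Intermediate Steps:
Function('L')(m) = Add(-4, Pow(Add(-369, Mul(-1, m)), Rational(1, 2))) (Function('L')(m) = Add(-4, Pow(Add(Add(-120, Mul(-1, m)), -249), Rational(1, 2))) = Add(-4, Pow(Add(-369, Mul(-1, m)), Rational(1, 2))))
B = 79896 (B = Add(2, Mul(-1, Add(278, Mul(-1, 80172)))) = Add(2, Mul(-1, Add(278, -80172))) = Add(2, Mul(-1, -79894)) = Add(2, 79894) = 79896)
Add(Add(-114640, Function('L')(Pow(Add(7, Pow(Add(-8, 4), -1)), 2))), B) = Add(Add(-114640, Add(-4, Pow(Add(-369, Mul(-1, Pow(Add(7, Pow(Add(-8, 4), -1)), 2))), Rational(1, 2)))), 79896) = Add(Add(-114640, Add(-4, Pow(Add(-369, Mul(-1, Pow(Add(7, Pow(-4, -1)), 2))), Rational(1, 2)))), 79896) = Add(Add(-114640, Add(-4, Pow(Add(-369, Mul(-1, Pow(Add(7, Rational(-1, 4)), 2))), Rational(1, 2)))), 79896) = Add(Add(-114640, Add(-4, Pow(Add(-369, Mul(-1, Pow(Rational(27, 4), 2))), Rational(1, 2)))), 79896) = Add(Add(-114640, Add(-4, Pow(Add(-369, Mul(-1, Rational(729, 16))), Rational(1, 2)))), 79896) = Add(Add(-114640, Add(-4, Pow(Add(-369, Rational(-729, 16)), Rational(1, 2)))), 79896) = Add(Add(-114640, Add(-4, Pow(Rational(-6633, 16), Rational(1, 2)))), 79896) = Add(Add(-114640, Add(-4, Mul(Rational(3, 4), I, Pow(737, Rational(1, 2))))), 79896) = Add(Add(-114644, Mul(Rational(3, 4), I, Pow(737, Rational(1, 2)))), 79896) = Add(-34748, Mul(Rational(3, 4), I, Pow(737, Rational(1, 2))))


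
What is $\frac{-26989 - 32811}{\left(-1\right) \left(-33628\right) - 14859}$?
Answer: $- \frac{59800}{18769} \approx -3.1861$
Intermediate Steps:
$\frac{-26989 - 32811}{\left(-1\right) \left(-33628\right) - 14859} = - \frac{59800}{33628 - 14859} = - \frac{59800}{18769}$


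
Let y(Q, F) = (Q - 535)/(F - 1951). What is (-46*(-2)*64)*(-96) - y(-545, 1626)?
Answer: -36741336/65 ≈ -5.6525e+5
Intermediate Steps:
y(Q, F) = (-535 + Q)/(-1951 + F)
(-46*(-2)*64)*(-96) - y(-545, 1626) = (-46*(-2)*64)*(-96) - (-535 - 545)/(-1951 + 1626) = (92*64)*(-96) - (-1080)/(-325) = 5888*(-96) - (-1)*(-1080)/325 = -565248 - 1*216/65 = -565248 - 216/65 = -36741336/65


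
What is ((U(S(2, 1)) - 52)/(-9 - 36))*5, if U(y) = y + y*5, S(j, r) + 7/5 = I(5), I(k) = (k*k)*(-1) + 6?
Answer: 872/45 ≈ 19.378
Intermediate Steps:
I(k) = 6 - k² (I(k) = k²*(-1) + 6 = -k² + 6 = 6 - k²)
S(j, r) = -102/5 (S(j, r) = -7/5 + (6 - 1*5²) = -7/5 + (6 - 1*25) = -7/5 + (6 - 25) = -7/5 - 19 = -102/5)
U(y) = 6*y (U(y) = y + 5*y = 6*y)
((U(S(2, 1)) - 52)/(-9 - 36))*5 = ((6*(-102/5) - 52)/(-9 - 36))*5 = ((-612/5 - 52)/(-45))*5 = -872/5*(-1/45)*5 = (872/225)*5 = 872/45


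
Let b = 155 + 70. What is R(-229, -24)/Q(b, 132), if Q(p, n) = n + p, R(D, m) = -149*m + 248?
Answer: 3824/357 ≈ 10.711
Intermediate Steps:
R(D, m) = 248 - 149*m
b = 225
R(-229, -24)/Q(b, 132) = (248 - 149*(-24))/(132 + 225) = (248 + 3576)/357 = 3824*(1/357) = 3824/357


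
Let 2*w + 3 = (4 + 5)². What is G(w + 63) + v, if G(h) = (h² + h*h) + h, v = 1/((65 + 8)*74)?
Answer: 112955821/5402 ≈ 20910.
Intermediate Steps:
w = 39 (w = -3/2 + (4 + 5)²/2 = -3/2 + (½)*9² = -3/2 + (½)*81 = -3/2 + 81/2 = 39)
v = 1/5402 (v = 1/(73*74) = 1/5402 ≈ 0.00018512)
G(h) = h + 2*h² (G(h) = (h² + h²) + h = 2*h² + h = h + 2*h²)
G(w + 63) + v = (39 + 63)*(1 + 2*(39 + 63)) + 1/5402 = 102*(1 + 2*102) + 1/5402 = 102*(1 + 204) + 1/5402 = 102*205 + 1/5402 = 20910 + 1/5402 = 112955821/5402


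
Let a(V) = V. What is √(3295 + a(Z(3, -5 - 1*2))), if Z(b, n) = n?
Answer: 2*√822 ≈ 57.341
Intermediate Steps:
√(3295 + a(Z(3, -5 - 1*2))) = √(3295 + (-5 - 1*2)) = √(3295 + (-5 - 2)) = √(3295 - 7) = √3288 = 2*√822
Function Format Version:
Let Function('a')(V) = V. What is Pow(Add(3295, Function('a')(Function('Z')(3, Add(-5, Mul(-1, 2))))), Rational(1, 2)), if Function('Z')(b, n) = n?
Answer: Mul(2, Pow(822, Rational(1, 2))) ≈ 57.341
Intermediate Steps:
Pow(Add(3295, Function('a')(Function('Z')(3, Add(-5, Mul(-1, 2))))), Rational(1, 2)) = Pow(Add(3295, Add(-5, Mul(-1, 2))), Rational(1, 2)) = Pow(Add(3295, Add(-5, -2)), Rational(1, 2)) = Pow(Add(3295, -7), Rational(1, 2)) = Pow(3288, Rational(1, 2)) = Mul(2, Pow(822, Rational(1, 2)))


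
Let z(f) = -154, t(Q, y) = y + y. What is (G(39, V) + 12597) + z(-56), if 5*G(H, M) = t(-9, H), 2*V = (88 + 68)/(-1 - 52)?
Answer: 62293/5 ≈ 12459.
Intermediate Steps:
t(Q, y) = 2*y
V = -78/53 (V = ((88 + 68)/(-1 - 52))/2 = (156/(-53))/2 = (156*(-1/53))/2 = (1/2)*(-156/53) = -78/53 ≈ -1.4717)
G(H, M) = 2*H/5 (G(H, M) = (2*H)/5 = 2*H/5)
(G(39, V) + 12597) + z(-56) = ((2/5)*39 + 12597) - 154 = (78/5 + 12597) - 154 = 63063/5 - 154 = 62293/5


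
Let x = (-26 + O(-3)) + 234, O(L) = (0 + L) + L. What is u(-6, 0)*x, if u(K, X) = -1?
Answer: -202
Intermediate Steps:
O(L) = 2*L (O(L) = L + L = 2*L)
x = 202 (x = (-26 + 2*(-3)) + 234 = (-26 - 6) + 234 = -32 + 234 = 202)
u(-6, 0)*x = -1*202 = -202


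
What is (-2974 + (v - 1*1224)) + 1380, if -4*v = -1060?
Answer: -2553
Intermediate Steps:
v = 265 (v = -¼*(-1060) = 265)
(-2974 + (v - 1*1224)) + 1380 = (-2974 + (265 - 1*1224)) + 1380 = (-2974 + (265 - 1224)) + 1380 = (-2974 - 959) + 1380 = -3933 + 1380 = -2553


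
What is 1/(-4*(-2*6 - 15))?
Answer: 1/108 ≈ 0.0092593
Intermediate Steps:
1/(-4*(-2*6 - 15)) = 1/(-4*(-12 - 15)) = 1/(-4*(-27)) = 1/108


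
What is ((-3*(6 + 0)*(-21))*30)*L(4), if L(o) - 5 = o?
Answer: 102060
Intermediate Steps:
L(o) = 5 + o
((-3*(6 + 0)*(-21))*30)*L(4) = ((-3*(6 + 0)*(-21))*30)*(5 + 4) = ((-3*6*(-21))*30)*9 = (-18*(-21)*30)*9 = (378*30)*9 = 11340*9 = 102060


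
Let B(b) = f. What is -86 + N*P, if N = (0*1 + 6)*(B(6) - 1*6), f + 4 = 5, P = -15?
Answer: 364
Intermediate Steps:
f = 1 (f = -4 + 5 = 1)
B(b) = 1
N = -30 (N = (0*1 + 6)*(1 - 1*6) = (0 + 6)*(1 - 6) = 6*(-5) = -30)
-86 + N*P = -86 - 30*(-15) = -86 + 450 = 364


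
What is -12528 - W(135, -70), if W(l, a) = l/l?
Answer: -12529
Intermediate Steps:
W(l, a) = 1
-12528 - W(135, -70) = -12528 - 1*1 = -12528 - 1 = -12529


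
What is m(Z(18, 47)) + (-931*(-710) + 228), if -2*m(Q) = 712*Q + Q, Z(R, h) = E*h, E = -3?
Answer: 1423009/2 ≈ 7.1150e+5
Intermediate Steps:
Z(R, h) = -3*h
m(Q) = -713*Q/2 (m(Q) = -(712*Q + Q)/2 = -713*Q/2)
m(Z(18, 47)) + (-931*(-710) + 228) = -(-2139)*47/2 + (-931*(-710) + 228) = -713/2*(-141) + (661010 + 228) = 100533/2 + 661238 = 1423009/2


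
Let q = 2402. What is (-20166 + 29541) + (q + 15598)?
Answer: 27375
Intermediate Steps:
(-20166 + 29541) + (q + 15598) = (-20166 + 29541) + (2402 + 15598) = 9375 + 18000 = 27375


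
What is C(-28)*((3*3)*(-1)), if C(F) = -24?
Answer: 216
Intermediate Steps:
C(-28)*((3*3)*(-1)) = -24*3*3*(-1) = -216*(-1) = -24*(-9) = 216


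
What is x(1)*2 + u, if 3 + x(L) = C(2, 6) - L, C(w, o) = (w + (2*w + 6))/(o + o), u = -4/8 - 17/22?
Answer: -80/11 ≈ -7.2727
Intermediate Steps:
u = -14/11 (u = -4*⅛ - 17*1/22 = -½ - 17/22 = -14/11 ≈ -1.2727)
C(w, o) = (6 + 3*w)/(2*o) (C(w, o) = (w + (6 + 2*w))/((2*o)) = (6 + 3*w)*(1/(2*o)) = (6 + 3*w)/(2*o))
x(L) = -2 - L (x(L) = -3 + ((3/2)*(2 + 2)/6 - L) = -3 + ((3/2)*(⅙)*4 - L) = -3 + (1 - L) = -2 - L)
x(1)*2 + u = (-2 - 1*1)*2 - 14/11 = (-2 - 1)*2 - 14/11 = -3*2 - 14/11 = -6 - 14/11 = -80/11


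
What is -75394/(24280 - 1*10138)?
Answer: -37697/7071 ≈ -5.3312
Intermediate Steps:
-75394/(24280 - 1*10138) = -75394/(24280 - 10138) = -75394/14142 = -75394*1/14142 = -37697/7071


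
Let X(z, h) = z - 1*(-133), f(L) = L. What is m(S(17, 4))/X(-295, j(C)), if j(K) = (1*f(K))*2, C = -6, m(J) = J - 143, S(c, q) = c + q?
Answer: 61/81 ≈ 0.75309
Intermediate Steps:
m(J) = -143 + J
j(K) = 2*K (j(K) = (1*K)*2 = K*2 = 2*K)
X(z, h) = 133 + z (X(z, h) = z + 133 = 133 + z)
m(S(17, 4))/X(-295, j(C)) = (-143 + (17 + 4))/(133 - 295) = (-143 + 21)/(-162) = -122*(-1/162) = 61/81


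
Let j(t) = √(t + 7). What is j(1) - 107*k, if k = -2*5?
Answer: 1070 + 2*√2 ≈ 1072.8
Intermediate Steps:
k = -10
j(t) = √(7 + t)
j(1) - 107*k = √(7 + 1) - 107*(-10) = √8 + 1070 = 2*√2 + 1070 = 1070 + 2*√2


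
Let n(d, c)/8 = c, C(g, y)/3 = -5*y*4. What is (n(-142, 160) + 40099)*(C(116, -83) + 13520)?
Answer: 765511500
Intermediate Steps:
C(g, y) = -60*y (C(g, y) = 3*(-5*y*4) = 3*(-20*y) = -60*y)
n(d, c) = 8*c
(n(-142, 160) + 40099)*(C(116, -83) + 13520) = (8*160 + 40099)*(-60*(-83) + 13520) = (1280 + 40099)*(4980 + 13520) = 41379*18500 = 765511500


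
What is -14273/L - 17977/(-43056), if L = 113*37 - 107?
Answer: -12888095/4176432 ≈ -3.0859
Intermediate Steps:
L = 4074 (L = 4181 - 107 = 4074)
-14273/L - 17977/(-43056) = -14273/4074 - 17977/(-43056) = -14273*1/4074 - 17977*(-1/43056) = -2039/582 + 17977/43056 = -12888095/4176432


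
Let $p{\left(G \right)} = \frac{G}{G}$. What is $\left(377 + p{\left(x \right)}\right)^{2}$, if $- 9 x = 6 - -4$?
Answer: $142884$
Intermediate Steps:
$x = - \frac{10}{9}$ ($x = - \frac{6 - -4}{9} = - \frac{6 + 4}{9} = \left(- \frac{1}{9}\right) 10 = - \frac{10}{9} \approx -1.1111$)
$p{\left(G \right)} = 1$
$\left(377 + p{\left(x \right)}\right)^{2} = \left(377 + 1\right)^{2} = 378^{2} = 142884$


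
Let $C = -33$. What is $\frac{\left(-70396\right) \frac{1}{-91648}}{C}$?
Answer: $- \frac{17599}{756096} \approx -0.023276$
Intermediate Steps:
$\frac{\left(-70396\right) \frac{1}{-91648}}{C} = \frac{\left(-70396\right) \frac{1}{-91648}}{-33} = \left(-70396\right) \left(- \frac{1}{91648}\right) \left(- \frac{1}{33}\right) = \frac{17599}{22912} \left(- \frac{1}{33}\right) = - \frac{17599}{756096}$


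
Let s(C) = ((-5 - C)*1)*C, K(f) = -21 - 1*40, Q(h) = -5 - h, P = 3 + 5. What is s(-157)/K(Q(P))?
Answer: 23864/61 ≈ 391.21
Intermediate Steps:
P = 8
K(f) = -61 (K(f) = -21 - 40 = -61)
s(C) = C*(-5 - C) (s(C) = (-5 - C)*C = C*(-5 - C))
s(-157)/K(Q(P)) = -1*(-157)*(5 - 157)/(-61) = -1*(-157)*(-152)*(-1/61) = -23864*(-1/61) = 23864/61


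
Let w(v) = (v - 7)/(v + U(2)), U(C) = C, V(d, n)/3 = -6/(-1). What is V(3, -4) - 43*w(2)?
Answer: 287/4 ≈ 71.750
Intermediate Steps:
V(d, n) = 18 (V(d, n) = 3*(-6/(-1)) = 3*(-6*(-1)) = 3*6 = 18)
w(v) = (-7 + v)/(2 + v) (w(v) = (v - 7)/(v + 2) = (-7 + v)/(2 + v))
V(3, -4) - 43*w(2) = 18 - 43*(-7 + 2)/(2 + 2) = 18 - 43*(-5)/4 = 18 - 43*(-5/4) = 18 + 215/4 = 287/4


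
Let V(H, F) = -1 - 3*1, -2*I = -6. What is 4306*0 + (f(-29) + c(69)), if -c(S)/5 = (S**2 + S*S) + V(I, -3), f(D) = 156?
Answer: -47434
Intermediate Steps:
I = 3 (I = -1/2*(-6) = 3)
V(H, F) = -4 (V(H, F) = -1 - 3 = -4)
c(S) = 20 - 10*S**2 (c(S) = -5*((S**2 + S*S) - 4) = -5*((S**2 + S**2) - 4) = -5*(2*S**2 - 4) = -5*(-4 + 2*S**2) = 20 - 10*S**2)
4306*0 + (f(-29) + c(69)) = 4306*0 + (156 + (20 - 10*69**2)) = 0 + (156 + (20 - 10*4761)) = 0 + (156 + (20 - 47610)) = 0 + (156 - 47590) = 0 - 47434 = -47434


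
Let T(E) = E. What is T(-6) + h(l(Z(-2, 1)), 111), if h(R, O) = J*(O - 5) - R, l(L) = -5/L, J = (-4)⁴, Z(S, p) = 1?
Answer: 27135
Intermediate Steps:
J = 256
h(R, O) = -1280 - R + 256*O (h(R, O) = 256*(O - 5) - R = 256*(-5 + O) - R = (-1280 + 256*O) - R = -1280 - R + 256*O)
T(-6) + h(l(Z(-2, 1)), 111) = -6 + (-1280 - (-5)/1 + 256*111) = -6 + (-1280 - (-5) + 28416) = -6 + (-1280 - 1*(-5) + 28416) = -6 + (-1280 + 5 + 28416) = -6 + 27141 = 27135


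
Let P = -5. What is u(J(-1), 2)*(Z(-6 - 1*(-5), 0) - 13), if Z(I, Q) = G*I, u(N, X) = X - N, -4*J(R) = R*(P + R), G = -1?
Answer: -42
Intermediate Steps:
J(R) = -R*(-5 + R)/4
Z(I, Q) = -I
u(J(-1), 2)*(Z(-6 - 1*(-5), 0) - 13) = (2 - (-1)*(5 - 1*(-1))/4)*(-(-6 - 1*(-5)) - 13) = (2 - (-1)*(5 + 1)/4)*(-(-6 + 5) - 13) = (2 - (-1)*6/4)*(-1*(-1) - 13) = (2 - 1*(-3/2))*(1 - 13) = (2 + 3/2)*(-12) = (7/2)*(-12) = -42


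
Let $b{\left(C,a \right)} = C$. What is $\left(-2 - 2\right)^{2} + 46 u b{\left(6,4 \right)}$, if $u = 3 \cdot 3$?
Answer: $2500$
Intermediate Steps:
$u = 9$
$\left(-2 - 2\right)^{2} + 46 u b{\left(6,4 \right)} = \left(-2 - 2\right)^{2} + 46 \cdot 9 \cdot 6 = \left(-4\right)^{2} + 46 \cdot 54 = 16 + 2484 = 2500$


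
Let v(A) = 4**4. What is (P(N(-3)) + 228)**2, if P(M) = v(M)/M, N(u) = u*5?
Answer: 10010896/225 ≈ 44493.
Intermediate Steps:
v(A) = 256
N(u) = 5*u
P(M) = 256/M
(P(N(-3)) + 228)**2 = (256/((5*(-3))) + 228)**2 = (256/(-15) + 228)**2 = (256*(-1/15) + 228)**2 = (-256/15 + 228)**2 = (3164/15)**2 = 10010896/225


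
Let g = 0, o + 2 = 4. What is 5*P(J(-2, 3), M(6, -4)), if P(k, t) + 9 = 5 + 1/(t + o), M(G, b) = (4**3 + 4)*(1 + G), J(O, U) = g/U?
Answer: -9555/478 ≈ -19.990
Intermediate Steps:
o = 2 (o = -2 + 4 = 2)
J(O, U) = 0 (J(O, U) = 0/U = 0)
M(G, b) = 68 + 68*G (M(G, b) = (64 + 4)*(1 + G) = 68*(1 + G) = 68 + 68*G)
P(k, t) = -4 + 1/(2 + t) (P(k, t) = -9 + (5 + 1/(t + 2)) = -9 + (5 + 1/(2 + t)) = -4 + 1/(2 + t))
5*P(J(-2, 3), M(6, -4)) = 5*((-7 - 4*(68 + 68*6))/(2 + (68 + 68*6))) = 5*((-7 - 4*(68 + 408))/(2 + (68 + 408))) = 5*((-7 - 4*476)/(2 + 476)) = 5*((-7 - 1904)/478) = 5*((1/478)*(-1911)) = 5*(-1911/478) = -9555/478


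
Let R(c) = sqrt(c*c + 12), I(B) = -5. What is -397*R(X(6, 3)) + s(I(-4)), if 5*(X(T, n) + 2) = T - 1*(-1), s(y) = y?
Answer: -5 - 397*sqrt(309)/5 ≈ -1400.7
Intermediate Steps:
X(T, n) = -9/5 + T/5 (X(T, n) = -2 + (T - 1*(-1))/5 = -2 + (T + 1)/5 = -2 + (1 + T)/5 = -2 + (1/5 + T/5) = -9/5 + T/5)
R(c) = sqrt(12 + c**2) (R(c) = sqrt(c**2 + 12) = sqrt(12 + c**2))
-397*R(X(6, 3)) + s(I(-4)) = -397*sqrt(12 + (-9/5 + (1/5)*6)**2) - 5 = -397*sqrt(12 + (-9/5 + 6/5)**2) - 5 = -397*sqrt(12 + (-3/5)**2) - 5 = -397*sqrt(12 + 9/25) - 5 = -397*sqrt(309)/5 - 5 = -5 - 397*sqrt(309)/5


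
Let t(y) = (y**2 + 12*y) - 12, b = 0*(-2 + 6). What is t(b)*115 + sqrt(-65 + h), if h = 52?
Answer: -1380 + I*sqrt(13) ≈ -1380.0 + 3.6056*I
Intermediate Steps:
b = 0 (b = 0*4 = 0)
t(y) = -12 + y**2 + 12*y
t(b)*115 + sqrt(-65 + h) = (-12 + 0**2 + 12*0)*115 + sqrt(-65 + 52) = (-12 + 0 + 0)*115 + sqrt(-13) = -12*115 + I*sqrt(13) = -1380 + I*sqrt(13)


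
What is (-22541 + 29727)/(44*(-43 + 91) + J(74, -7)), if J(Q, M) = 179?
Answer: 7186/2291 ≈ 3.1366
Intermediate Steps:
(-22541 + 29727)/(44*(-43 + 91) + J(74, -7)) = (-22541 + 29727)/(44*(-43 + 91) + 179) = 7186/(44*48 + 179) = 7186/(2112 + 179) = 7186/2291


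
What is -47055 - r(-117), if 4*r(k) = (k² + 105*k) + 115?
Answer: -189739/4 ≈ -47435.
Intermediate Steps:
r(k) = 115/4 + k²/4 + 105*k/4 (r(k) = ((k² + 105*k) + 115)/4 = (115 + k² + 105*k)/4 = 115/4 + k²/4 + 105*k/4)
-47055 - r(-117) = -47055 - (115/4 + (¼)*(-117)² + (105/4)*(-117)) = -47055 - (115/4 + (¼)*13689 - 12285/4) = -47055 - (115/4 + 13689/4 - 12285/4) = -47055 - 1*1519/4 = -47055 - 1519/4 = -189739/4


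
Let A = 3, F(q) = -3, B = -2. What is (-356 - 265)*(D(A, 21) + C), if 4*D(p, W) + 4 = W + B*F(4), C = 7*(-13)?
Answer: 211761/4 ≈ 52940.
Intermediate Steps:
C = -91
D(p, W) = ½ + W/4 (D(p, W) = -1 + (W - 2*(-3))/4 = -1 + (W + 6)/4 = -1 + (6 + W)/4 = -1 + (3/2 + W/4) = ½ + W/4)
(-356 - 265)*(D(A, 21) + C) = (-356 - 265)*((½ + (¼)*21) - 91) = -621*((½ + 21/4) - 91) = -621*(23/4 - 91) = -621*(-341/4) = 211761/4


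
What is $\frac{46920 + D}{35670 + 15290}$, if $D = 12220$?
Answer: $\frac{2957}{2548} \approx 1.1605$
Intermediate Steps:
$\frac{46920 + D}{35670 + 15290} = \frac{46920 + 12220}{35670 + 15290} = \frac{59140}{50960} = 59140 \cdot \frac{1}{50960} = \frac{2957}{2548}$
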